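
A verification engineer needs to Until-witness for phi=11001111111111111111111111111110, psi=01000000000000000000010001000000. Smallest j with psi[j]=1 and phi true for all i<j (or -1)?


(phi U psi) at 0: need smallest j with psi[j]=1 and phi[i]=1 for all i in [0,j).
Scan from step 0:
  step 0: phi=1, psi=0 -> continue
  step 1: psi=1 and phi held for [0,1) -> witness found
Witness step = 1

1


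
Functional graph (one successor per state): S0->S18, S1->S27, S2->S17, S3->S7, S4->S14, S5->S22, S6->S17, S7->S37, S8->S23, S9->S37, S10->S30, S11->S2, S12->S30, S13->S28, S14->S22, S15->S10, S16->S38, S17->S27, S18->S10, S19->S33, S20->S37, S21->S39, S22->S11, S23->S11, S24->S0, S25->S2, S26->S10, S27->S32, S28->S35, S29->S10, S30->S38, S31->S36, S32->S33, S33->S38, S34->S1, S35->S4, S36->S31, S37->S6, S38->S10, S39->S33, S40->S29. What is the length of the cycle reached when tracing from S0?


Trace from S0 until a state repeats:
  S0 -> S18 -> S10 -> S30 -> S38 -> S10
S10 first seen at step 2, revisited at step 5.
Cycle length = 5 - 2 = 3

3


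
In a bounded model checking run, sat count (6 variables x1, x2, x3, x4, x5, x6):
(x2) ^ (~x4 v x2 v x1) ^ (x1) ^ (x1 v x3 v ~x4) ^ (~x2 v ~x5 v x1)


CNF with 5 clauses over 6 vars (64 assignments).
An assignment satisfies CNF iff every clause has >=1 true literal.
Check each row (bits = x1,x2,x3,x4,x5,x6; clause T/F shown):
  row 0 [000000]: clauses=FTFTT -> 0
  row 1 [000001]: clauses=FTFTT -> 0
  row 2 [000010]: clauses=FTFTT -> 0
  row 3 [000011]: clauses=FTFTT -> 0
  row 4 [000100]: clauses=FFFFT -> 0
  (every remaining row is evaluated the same way; all 64 results are listed next)
Full result column, 8 rows per line (x1,x2,x3 fixed per line; x4,x5,x6 runs 000..111 left to right):
  rows 0-7 [x1,x2,x3=000]: 00000000  (ones: 0)
  rows 8-15 [x1,x2,x3=001]: 00000000  (ones: 0)
  rows 16-23 [x1,x2,x3=010]: 00000000  (ones: 0)
  rows 24-31 [x1,x2,x3=011]: 00000000  (ones: 0)
  rows 32-39 [x1,x2,x3=100]: 00000000  (ones: 0)
  rows 40-47 [x1,x2,x3=101]: 00000000  (ones: 0)
  rows 48-55 [x1,x2,x3=110]: 11111111  (ones: 8)
  rows 56-63 [x1,x2,x3=111]: 11111111  (ones: 8)
Satisfying assignments = 0+0+0+0+0+0+8+8 = 16

16


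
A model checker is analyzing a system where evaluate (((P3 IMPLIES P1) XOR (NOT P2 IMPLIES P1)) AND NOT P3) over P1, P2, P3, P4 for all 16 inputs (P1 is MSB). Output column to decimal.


Formula: (((P3 IMPLIES P1) XOR (NOT P2 IMPLIES P1)) AND NOT P3) over P1, P2, P3, P4 (16 rows)
Evaluate each row (bits = P1,P2,P3,P4, MSB first):
  row 0 [0000]: (((0 IMPLIES 0) XOR (NOT 0 IMPLIES 0)) AND NOT 0) -> 1
  row 1 [0001]: (((0 IMPLIES 0) XOR (NOT 0 IMPLIES 0)) AND NOT 0) -> 1
  row 2 [0010]: (((1 IMPLIES 0) XOR (NOT 0 IMPLIES 0)) AND NOT 1) -> 0
  row 3 [0011]: (((1 IMPLIES 0) XOR (NOT 0 IMPLIES 0)) AND NOT 1) -> 0
  row 4 [0100]: (((0 IMPLIES 0) XOR (NOT 1 IMPLIES 0)) AND NOT 0) -> 0
  row 5 [0101]: (((0 IMPLIES 0) XOR (NOT 1 IMPLIES 0)) AND NOT 0) -> 0
  row 6 [0110]: (((1 IMPLIES 0) XOR (NOT 1 IMPLIES 0)) AND NOT 1) -> 0
  row 7 [0111]: (((1 IMPLIES 0) XOR (NOT 1 IMPLIES 0)) AND NOT 1) -> 0
  row 8 [1000]: (((0 IMPLIES 1) XOR (NOT 0 IMPLIES 1)) AND NOT 0) -> 0
  row 9 [1001]: (((0 IMPLIES 1) XOR (NOT 0 IMPLIES 1)) AND NOT 0) -> 0
  row 10 [1010]: (((1 IMPLIES 1) XOR (NOT 0 IMPLIES 1)) AND NOT 1) -> 0
  row 11 [1011]: (((1 IMPLIES 1) XOR (NOT 0 IMPLIES 1)) AND NOT 1) -> 0
  row 12 [1100]: (((0 IMPLIES 1) XOR (NOT 1 IMPLIES 1)) AND NOT 0) -> 0
  row 13 [1101]: (((0 IMPLIES 1) XOR (NOT 1 IMPLIES 1)) AND NOT 0) -> 0
  row 14 [1110]: (((1 IMPLIES 1) XOR (NOT 1 IMPLIES 1)) AND NOT 1) -> 0
  row 15 [1111]: (((1 IMPLIES 1) XOR (NOT 1 IMPLIES 1)) AND NOT 1) -> 0
Full result column, 4 rows per line (P1,P2 fixed per line; P3,P4 runs 00..11 left to right):
  rows 0-3 [P1,P2=00]: 1100  = hex C
  rows 4-7 [P1,P2=01]: 0000  = hex 0
  rows 8-11 [P1,P2=10]: 0000  = hex 0
  rows 12-15 [P1,P2=11]: 0000  = hex 0
Output column (row 0 .. row 15) = 1100000000000000
Output column grouped in 4s = 1100 0000 0000 0000 = 0xC000
Convert to decimal digit by digit (value = value*16 + digit):
  C -> 12
  12*16 + 0 = 192
  192*16 + 0 = 3072
  3072*16 + 0 = 49152
Decimal = 49152

49152


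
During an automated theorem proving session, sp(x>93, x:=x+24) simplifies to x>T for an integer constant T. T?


Formula: sp(P, x:=E) = exists old_x. (x = E[old_x/x]) AND P[old_x/x] (old_x is the value of x before the assignment; eliminate old_x by solving x = E[old_x/x] for old_x)
Step 1: Precondition P: x>93, i.e. old_x > 93
Step 2: Assignment gives x = old_x + 24, so old_x = x - 24
Step 3: Substitute into P: x - 24 > 93
Step 4: Simplify: x > 93+24 = 117

117


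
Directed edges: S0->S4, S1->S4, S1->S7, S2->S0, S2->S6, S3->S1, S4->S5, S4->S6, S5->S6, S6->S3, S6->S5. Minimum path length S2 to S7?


BFS layer-by-layer from S2:
  dist 0: {S2}
  dist 1: {S0, S6}
  dist 2: {S3, S4, S5}
  dist 3: {S1}
  dist 4: {S7}
  -> S7 reached at distance 4
Shortest path length = 4

4


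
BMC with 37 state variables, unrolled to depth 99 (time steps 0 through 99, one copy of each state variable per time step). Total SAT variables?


BMC unrolls to depth k, creating one copy of each state var for steps 0..k.
Step count = 99 + 1 = 100 (steps 0 through 99)
Vars per step = 37
Total = 37 * 100 = 3700

3700


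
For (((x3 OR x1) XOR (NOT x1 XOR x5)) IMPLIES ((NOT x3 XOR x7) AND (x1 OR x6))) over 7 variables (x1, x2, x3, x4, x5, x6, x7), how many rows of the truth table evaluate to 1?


Formula: (((x3 OR x1) XOR (NOT x1 XOR x5)) IMPLIES ((NOT x3 XOR x7) AND (x1 OR x6))) over 7 vars (128 rows)
Evaluate each row (x1, x2, x3, x4, x5, x6, x7 as bits, MSB first):
  row 0 [0000000]: (((0 OR 0) XOR (NOT 0 XOR 0)) IMPLIES ((NOT 0 XOR 0) AND (0 OR 0))) -> 0
  row 1 [0000001]: (((0 OR 0) XOR (NOT 0 XOR 0)) IMPLIES ((NOT 0 XOR 1) AND (0 OR 0))) -> 0
  row 2 [0000010]: (((0 OR 0) XOR (NOT 0 XOR 0)) IMPLIES ((NOT 0 XOR 0) AND (0 OR 1))) -> 1
  row 3 [0000011]: (((0 OR 0) XOR (NOT 0 XOR 0)) IMPLIES ((NOT 0 XOR 1) AND (0 OR 1))) -> 0
  row 4 [0000100]: (((0 OR 0) XOR (NOT 0 XOR 1)) IMPLIES ((NOT 0 XOR 0) AND (0 OR 0))) -> 1
  (every remaining row is evaluated the same way; all 128 results are listed next)
Full result column, 8 rows per line (x1,x2,x3,x4 fixed per line; x5,x6,x7 runs 000..111 left to right):
  rows 0-7 [x1,x2,x3,x4=0000]: 00101111  (ones: 5)
  rows 8-15 [x1,x2,x3,x4=0001]: 00101111  (ones: 5)
  rows 16-23 [x1,x2,x3,x4=0010]: 11110001  (ones: 5)
  rows 24-31 [x1,x2,x3,x4=0011]: 11110001  (ones: 5)
  rows 32-39 [x1,x2,x3,x4=0100]: 00101111  (ones: 5)
  rows 40-47 [x1,x2,x3,x4=0101]: 00101111  (ones: 5)
  rows 48-55 [x1,x2,x3,x4=0110]: 11110001  (ones: 5)
  rows 56-63 [x1,x2,x3,x4=0111]: 11110001  (ones: 5)
  rows 64-71 [x1,x2,x3,x4=1000]: 10101111  (ones: 6)
  rows 72-79 [x1,x2,x3,x4=1001]: 10101111  (ones: 6)
  rows 80-87 [x1,x2,x3,x4=1010]: 01011111  (ones: 6)
  rows 88-95 [x1,x2,x3,x4=1011]: 01011111  (ones: 6)
  rows 96-103 [x1,x2,x3,x4=1100]: 10101111  (ones: 6)
  rows 104-111 [x1,x2,x3,x4=1101]: 10101111  (ones: 6)
  rows 112-119 [x1,x2,x3,x4=1110]: 01011111  (ones: 6)
  rows 120-127 [x1,x2,x3,x4=1111]: 01011111  (ones: 6)
Count of 1-rows = 5+5+5+5+5+5+5+5+6+6+6+6+6+6+6+6 = 88

88


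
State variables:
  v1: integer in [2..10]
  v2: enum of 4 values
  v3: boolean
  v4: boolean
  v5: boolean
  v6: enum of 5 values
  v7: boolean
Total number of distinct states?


State space = product of domain sizes of all variables.
Domain sizes:
  v1 (integer in [2..10]): 9
  v2 (enum of 4 values): 4
  v3 (boolean): 2
  v4 (boolean): 2
  v5 (boolean): 2
  v6 (enum of 5 values): 5
  v7 (boolean): 2
Product = 9 * 4 * 2 * 2 * 2 * 5 * 2 = 2880

2880


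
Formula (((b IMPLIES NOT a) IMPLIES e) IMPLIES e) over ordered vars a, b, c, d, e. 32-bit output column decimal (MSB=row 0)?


Formula: (((b IMPLIES NOT a) IMPLIES e) IMPLIES e) over a, b, c, d, e (32 rows)
Evaluate each row (bits = a,b,c,d,e, MSB first):
  row 0 [00000]: (((0 IMPLIES NOT 0) IMPLIES 0) IMPLIES 0) -> 1
  row 1 [00001]: (((0 IMPLIES NOT 0) IMPLIES 1) IMPLIES 1) -> 1
  row 2 [00010]: (((0 IMPLIES NOT 0) IMPLIES 0) IMPLIES 0) -> 1
  row 3 [00011]: (((0 IMPLIES NOT 0) IMPLIES 1) IMPLIES 1) -> 1
  row 4 [00100]: (((0 IMPLIES NOT 0) IMPLIES 0) IMPLIES 0) -> 1
  row 5 [00101]: (((0 IMPLIES NOT 0) IMPLIES 1) IMPLIES 1) -> 1
  row 6 [00110]: (((0 IMPLIES NOT 0) IMPLIES 0) IMPLIES 0) -> 1
  row 7 [00111]: (((0 IMPLIES NOT 0) IMPLIES 1) IMPLIES 1) -> 1
  row 8 [01000]: (((1 IMPLIES NOT 0) IMPLIES 0) IMPLIES 0) -> 1
  row 9 [01001]: (((1 IMPLIES NOT 0) IMPLIES 1) IMPLIES 1) -> 1
  row 10 [01010]: (((1 IMPLIES NOT 0) IMPLIES 0) IMPLIES 0) -> 1
  row 11 [01011]: (((1 IMPLIES NOT 0) IMPLIES 1) IMPLIES 1) -> 1
  row 12 [01100]: (((1 IMPLIES NOT 0) IMPLIES 0) IMPLIES 0) -> 1
  row 13 [01101]: (((1 IMPLIES NOT 0) IMPLIES 1) IMPLIES 1) -> 1
  row 14 [01110]: (((1 IMPLIES NOT 0) IMPLIES 0) IMPLIES 0) -> 1
  row 15 [01111]: (((1 IMPLIES NOT 0) IMPLIES 1) IMPLIES 1) -> 1
  row 16 [10000]: (((0 IMPLIES NOT 1) IMPLIES 0) IMPLIES 0) -> 1
  row 17 [10001]: (((0 IMPLIES NOT 1) IMPLIES 1) IMPLIES 1) -> 1
  row 18 [10010]: (((0 IMPLIES NOT 1) IMPLIES 0) IMPLIES 0) -> 1
  row 19 [10011]: (((0 IMPLIES NOT 1) IMPLIES 1) IMPLIES 1) -> 1
  row 20 [10100]: (((0 IMPLIES NOT 1) IMPLIES 0) IMPLIES 0) -> 1
  row 21 [10101]: (((0 IMPLIES NOT 1) IMPLIES 1) IMPLIES 1) -> 1
  row 22 [10110]: (((0 IMPLIES NOT 1) IMPLIES 0) IMPLIES 0) -> 1
  row 23 [10111]: (((0 IMPLIES NOT 1) IMPLIES 1) IMPLIES 1) -> 1
  row 24 [11000]: (((1 IMPLIES NOT 1) IMPLIES 0) IMPLIES 0) -> 0
  row 25 [11001]: (((1 IMPLIES NOT 1) IMPLIES 1) IMPLIES 1) -> 1
  row 26 [11010]: (((1 IMPLIES NOT 1) IMPLIES 0) IMPLIES 0) -> 0
  row 27 [11011]: (((1 IMPLIES NOT 1) IMPLIES 1) IMPLIES 1) -> 1
  row 28 [11100]: (((1 IMPLIES NOT 1) IMPLIES 0) IMPLIES 0) -> 0
  row 29 [11101]: (((1 IMPLIES NOT 1) IMPLIES 1) IMPLIES 1) -> 1
  row 30 [11110]: (((1 IMPLIES NOT 1) IMPLIES 0) IMPLIES 0) -> 0
  row 31 [11111]: (((1 IMPLIES NOT 1) IMPLIES 1) IMPLIES 1) -> 1
Full result column, 4 rows per line (a,b,c fixed per line; d,e runs 00..11 left to right):
  rows 0-3 [a,b,c=000]: 1111  = hex F
  rows 4-7 [a,b,c=001]: 1111  = hex F
  rows 8-11 [a,b,c=010]: 1111  = hex F
  rows 12-15 [a,b,c=011]: 1111  = hex F
  rows 16-19 [a,b,c=100]: 1111  = hex F
  rows 20-23 [a,b,c=101]: 1111  = hex F
  rows 24-27 [a,b,c=110]: 0101  = hex 5
  rows 28-31 [a,b,c=111]: 0101  = hex 5
Output column (row 0 .. row 31) = 11111111111111111111111101010101
Output column grouped in 4s = 1111 1111 1111 1111 1111 1111 0101 0101 = 0xFFFFFF55
Convert to decimal digit by digit (value = value*16 + digit):
  F -> 15
  15*16 + 15 (F) = 255
  255*16 + 15 (F) = 4095
  4095*16 + 15 (F) = 65535
  65535*16 + 15 (F) = 1048575
  1048575*16 + 15 (F) = 16777215
  16777215*16 + 5 = 268435445
  268435445*16 + 5 = 4294967125
Decimal = 4294967125

4294967125


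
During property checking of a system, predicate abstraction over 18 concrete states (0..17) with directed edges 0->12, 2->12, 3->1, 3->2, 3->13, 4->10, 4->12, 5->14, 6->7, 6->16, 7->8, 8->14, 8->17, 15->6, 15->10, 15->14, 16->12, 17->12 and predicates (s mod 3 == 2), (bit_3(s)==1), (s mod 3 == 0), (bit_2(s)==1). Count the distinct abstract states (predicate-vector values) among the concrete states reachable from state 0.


BFS from 0:
Concrete reachable: {0, 12}
Abstract via predicates (s mod 3 == 2), (bit_3(s)==1), (s mod 3 == 0), (bit_2(s)==1):
  (0,0,1,0) <- {0}
  (0,1,1,1) <- {12}
Distinct abstract states = 2

2


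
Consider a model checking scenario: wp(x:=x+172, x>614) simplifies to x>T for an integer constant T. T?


Formula: wp(x:=E, P) = P[E/x] (substitute E for x in postcondition)
Step 1: Postcondition: x>614
Step 2: Substitute x+172 for x: x+172>614
Step 3: Solve for x: x > 614-172 = 442

442


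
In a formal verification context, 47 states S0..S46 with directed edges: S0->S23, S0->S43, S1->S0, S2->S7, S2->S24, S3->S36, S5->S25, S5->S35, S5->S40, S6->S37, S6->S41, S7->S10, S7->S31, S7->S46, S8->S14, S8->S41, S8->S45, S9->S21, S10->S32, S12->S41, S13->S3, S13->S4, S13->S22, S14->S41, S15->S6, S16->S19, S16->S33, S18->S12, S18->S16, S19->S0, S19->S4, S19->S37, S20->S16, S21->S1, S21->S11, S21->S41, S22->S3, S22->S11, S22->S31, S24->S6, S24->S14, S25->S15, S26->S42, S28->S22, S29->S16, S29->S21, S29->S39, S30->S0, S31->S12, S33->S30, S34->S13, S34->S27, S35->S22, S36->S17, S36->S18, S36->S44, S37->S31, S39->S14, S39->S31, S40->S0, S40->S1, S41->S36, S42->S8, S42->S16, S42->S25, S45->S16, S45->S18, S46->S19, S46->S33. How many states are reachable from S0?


BFS from S0:
  layer 0: {S0}
  layer 1: {S23, S43}
Reachable set: {S0, S23, S43}
Count = 3

3


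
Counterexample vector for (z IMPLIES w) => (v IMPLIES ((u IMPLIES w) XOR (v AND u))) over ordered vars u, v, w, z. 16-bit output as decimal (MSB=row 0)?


F1 = (z IMPLIES w)
F2 = (v IMPLIES ((u IMPLIES w) XOR (v AND u)))
Counterexample to F1=>F2 is where F1=1 and F2=0.
Evaluate each row (bits = u,v,w,z, MSB first):
  row 0 [0000]: F1=1 F2=1 -> F1&~F2 -> 0
  row 1 [0001]: F1=0 F2=1 -> F1&~F2 -> 0
  row 2 [0010]: F1=1 F2=1 -> F1&~F2 -> 0
  row 3 [0011]: F1=1 F2=1 -> F1&~F2 -> 0
  row 4 [0100]: F1=1 F2=1 -> F1&~F2 -> 0
  row 5 [0101]: F1=0 F2=1 -> F1&~F2 -> 0
  row 6 [0110]: F1=1 F2=1 -> F1&~F2 -> 0
  row 7 [0111]: F1=1 F2=1 -> F1&~F2 -> 0
  row 8 [1000]: F1=1 F2=1 -> F1&~F2 -> 0
  row 9 [1001]: F1=0 F2=1 -> F1&~F2 -> 0
  row 10 [1010]: F1=1 F2=1 -> F1&~F2 -> 0
  row 11 [1011]: F1=1 F2=1 -> F1&~F2 -> 0
  row 12 [1100]: F1=1 F2=1 -> F1&~F2 -> 0
  row 13 [1101]: F1=0 F2=1 -> F1&~F2 -> 0
  row 14 [1110]: F1=1 F2=0 -> F1&~F2 -> 1
  row 15 [1111]: F1=1 F2=0 -> F1&~F2 -> 1
Full result column, 4 rows per line (u,v fixed per line; w,z runs 00..11 left to right):
  rows 0-3 [u,v=00]: 0000  = hex 0
  rows 4-7 [u,v=01]: 0000  = hex 0
  rows 8-11 [u,v=10]: 0000  = hex 0
  rows 12-15 [u,v=11]: 0011  = hex 3
Counterexample vector (row 0 .. row 15) = 0000000000000011
Output column grouped in 4s = 0000 0000 0000 0011 = 0x0003
Convert to decimal digit by digit (value = value*16 + digit):
  0 -> 0
  0*16 + 0 = 0
  0*16 + 0 = 0
  0*16 + 3 = 3
Decimal = 3

3


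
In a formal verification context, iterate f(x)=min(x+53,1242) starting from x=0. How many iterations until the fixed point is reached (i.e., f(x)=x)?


Step 1: x=0, cap=1242, increment=53
Step 2: x grows by 53 each step until capped at 1242; fixed point is x=1242
Step 3: iterations = ceil(1242/53) = 24

24


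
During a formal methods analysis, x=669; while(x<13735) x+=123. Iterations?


Step 1: x goes from 669 toward 13735 by 123; the body runs while x<13735, so iterations = ceil((bound-start)/step)
Step 2: Distance=13066
Step 3: ceil(13066/123)=107

107


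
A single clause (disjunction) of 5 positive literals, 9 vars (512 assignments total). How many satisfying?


Step 1: Total=2^9=512
Step 2: Unsat when all 5 false: 2^4=16
Step 3: Sat=512-16=496

496


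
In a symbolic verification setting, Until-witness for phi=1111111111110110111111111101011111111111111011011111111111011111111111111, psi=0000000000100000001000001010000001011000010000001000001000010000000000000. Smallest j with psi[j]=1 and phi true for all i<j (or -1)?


(phi U psi) at 0: need smallest j with psi[j]=1 and phi[i]=1 for all i in [0,j).
Scan from step 0:
  step 0: phi=1, psi=0 -> continue
  step 1: phi=1, psi=0 -> continue
  step 2: phi=1, psi=0 -> continue
  step 3: phi=1, psi=0 -> continue
  step 10: psi=1 and phi held for [0,10) -> witness found
Witness step = 10

10


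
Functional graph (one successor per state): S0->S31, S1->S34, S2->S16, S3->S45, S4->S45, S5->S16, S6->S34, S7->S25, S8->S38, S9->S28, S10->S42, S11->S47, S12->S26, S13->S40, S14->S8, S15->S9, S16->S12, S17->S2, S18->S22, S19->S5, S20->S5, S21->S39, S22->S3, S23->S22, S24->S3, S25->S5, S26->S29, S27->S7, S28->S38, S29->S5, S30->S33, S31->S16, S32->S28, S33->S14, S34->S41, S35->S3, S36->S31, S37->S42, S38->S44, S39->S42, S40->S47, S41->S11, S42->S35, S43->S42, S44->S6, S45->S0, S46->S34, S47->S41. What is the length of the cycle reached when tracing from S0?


Trace from S0 until a state repeats:
  S0 -> S31 -> S16 -> S12 -> S26 -> S29 -> S5 -> S16
S16 first seen at step 2, revisited at step 7.
Cycle length = 7 - 2 = 5

5


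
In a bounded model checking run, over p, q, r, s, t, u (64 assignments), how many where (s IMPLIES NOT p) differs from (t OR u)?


F1 = (s IMPLIES NOT p)
F2 = (t OR u)
Evaluate both on each of 64 rows (bits = p,q,r,s,t,u):
  row 0 [000000]: F1=1 F2=0 (differ) -> 1
  row 1 [000001]: F1=1 F2=1 -> 0
  row 2 [000010]: F1=1 F2=1 -> 0
  row 3 [000011]: F1=1 F2=1 -> 0
  row 4 [000100]: F1=1 F2=0 (differ) -> 1
  (every remaining row is evaluated the same way; all 64 results are listed next)
Full result column, 8 rows per line (p,q,r fixed per line; s,t,u runs 000..111 left to right):
  rows 0-7 [p,q,r=000]: 10001000  (ones: 2)
  rows 8-15 [p,q,r=001]: 10001000  (ones: 2)
  rows 16-23 [p,q,r=010]: 10001000  (ones: 2)
  rows 24-31 [p,q,r=011]: 10001000  (ones: 2)
  rows 32-39 [p,q,r=100]: 10000111  (ones: 4)
  rows 40-47 [p,q,r=101]: 10000111  (ones: 4)
  rows 48-55 [p,q,r=110]: 10000111  (ones: 4)
  rows 56-63 [p,q,r=111]: 10000111  (ones: 4)
Disagreements = 2+2+2+2+4+4+4+4 = 24

24


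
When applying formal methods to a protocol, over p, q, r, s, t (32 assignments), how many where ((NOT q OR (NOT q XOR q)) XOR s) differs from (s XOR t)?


F1 = ((NOT q OR (NOT q XOR q)) XOR s)
F2 = (s XOR t)
Evaluate both on each of 32 rows (bits = p,q,r,s,t):
  row 0 [00000]: F1=1 F2=0 (differ) -> 1
  row 1 [00001]: F1=1 F2=1 -> 0
  row 2 [00010]: F1=0 F2=1 (differ) -> 1
  row 3 [00011]: F1=0 F2=0 -> 0
  row 4 [00100]: F1=1 F2=0 (differ) -> 1
  row 5 [00101]: F1=1 F2=1 -> 0
  row 6 [00110]: F1=0 F2=1 (differ) -> 1
  row 7 [00111]: F1=0 F2=0 -> 0
  row 8 [01000]: F1=1 F2=0 (differ) -> 1
  row 9 [01001]: F1=1 F2=1 -> 0
  row 10 [01010]: F1=0 F2=1 (differ) -> 1
  row 11 [01011]: F1=0 F2=0 -> 0
  row 12 [01100]: F1=1 F2=0 (differ) -> 1
  row 13 [01101]: F1=1 F2=1 -> 0
  row 14 [01110]: F1=0 F2=1 (differ) -> 1
  row 15 [01111]: F1=0 F2=0 -> 0
  row 16 [10000]: F1=1 F2=0 (differ) -> 1
  row 17 [10001]: F1=1 F2=1 -> 0
  row 18 [10010]: F1=0 F2=1 (differ) -> 1
  row 19 [10011]: F1=0 F2=0 -> 0
  row 20 [10100]: F1=1 F2=0 (differ) -> 1
  row 21 [10101]: F1=1 F2=1 -> 0
  row 22 [10110]: F1=0 F2=1 (differ) -> 1
  row 23 [10111]: F1=0 F2=0 -> 0
  row 24 [11000]: F1=1 F2=0 (differ) -> 1
  row 25 [11001]: F1=1 F2=1 -> 0
  row 26 [11010]: F1=0 F2=1 (differ) -> 1
  row 27 [11011]: F1=0 F2=0 -> 0
  row 28 [11100]: F1=1 F2=0 (differ) -> 1
  row 29 [11101]: F1=1 F2=1 -> 0
  row 30 [11110]: F1=0 F2=1 (differ) -> 1
  row 31 [11111]: F1=0 F2=0 -> 0
Full result column, 8 rows per line (p,q fixed per line; r,s,t runs 000..111 left to right):
  rows 0-7 [p,q=00]: 10101010  (ones: 4)
  rows 8-15 [p,q=01]: 10101010  (ones: 4)
  rows 16-23 [p,q=10]: 10101010  (ones: 4)
  rows 24-31 [p,q=11]: 10101010  (ones: 4)
Disagreements = 4+4+4+4 = 16

16


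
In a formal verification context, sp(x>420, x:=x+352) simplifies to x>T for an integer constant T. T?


Formula: sp(P, x:=E) = exists old_x. (x = E[old_x/x]) AND P[old_x/x] (old_x is the value of x before the assignment; eliminate old_x by solving x = E[old_x/x] for old_x)
Step 1: Precondition P: x>420, i.e. old_x > 420
Step 2: Assignment gives x = old_x + 352, so old_x = x - 352
Step 3: Substitute into P: x - 352 > 420
Step 4: Simplify: x > 420+352 = 772

772


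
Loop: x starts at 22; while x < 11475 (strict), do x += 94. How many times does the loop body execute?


Step 1: x goes from 22 toward 11475 by 94; the body runs while x<11475, so iterations = ceil((bound-start)/step)
Step 2: Distance=11453
Step 3: ceil(11453/94)=122

122


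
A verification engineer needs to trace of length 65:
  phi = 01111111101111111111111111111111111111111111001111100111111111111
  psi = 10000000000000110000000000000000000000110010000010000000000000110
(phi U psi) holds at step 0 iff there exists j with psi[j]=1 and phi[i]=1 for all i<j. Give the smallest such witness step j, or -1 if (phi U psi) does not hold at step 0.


(phi U psi) at 0: need smallest j with psi[j]=1 and phi[i]=1 for all i in [0,j).
Scan from step 0:
  step 0: psi=1 and phi held for [0,0) -> witness found
Witness step = 0

0


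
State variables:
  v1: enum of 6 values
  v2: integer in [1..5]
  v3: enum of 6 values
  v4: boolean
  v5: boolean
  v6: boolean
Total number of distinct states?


State space = product of domain sizes of all variables.
Domain sizes:
  v1 (enum of 6 values): 6
  v2 (integer in [1..5]): 5
  v3 (enum of 6 values): 6
  v4 (boolean): 2
  v5 (boolean): 2
  v6 (boolean): 2
Product = 6 * 5 * 6 * 2 * 2 * 2 = 1440

1440


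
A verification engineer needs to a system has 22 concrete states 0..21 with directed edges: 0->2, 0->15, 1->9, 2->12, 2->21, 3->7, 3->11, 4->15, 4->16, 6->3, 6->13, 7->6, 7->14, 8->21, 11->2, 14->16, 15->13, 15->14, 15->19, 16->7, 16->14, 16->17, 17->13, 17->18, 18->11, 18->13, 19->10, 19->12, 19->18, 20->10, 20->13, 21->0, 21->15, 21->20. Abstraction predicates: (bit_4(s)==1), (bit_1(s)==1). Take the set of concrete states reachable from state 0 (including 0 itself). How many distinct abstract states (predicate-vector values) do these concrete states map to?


BFS from 0:
Concrete reachable: {0, 2, 3, 6, 7, 10, 11, 12, 13, 14, 15, 16, 17, 18, 19, 20, 21}
Abstract via predicates (bit_4(s)==1), (bit_1(s)==1):
  (0,0) <- {0, 12, 13}
  (0,1) <- {2, 3, 6, 7, 10, 11, 14, 15}
  (1,0) <- {16, 17, 20, 21}
  (1,1) <- {18, 19}
Distinct abstract states = 4

4


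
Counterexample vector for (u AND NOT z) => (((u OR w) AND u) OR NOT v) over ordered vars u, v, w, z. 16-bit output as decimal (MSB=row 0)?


F1 = (u AND NOT z)
F2 = (((u OR w) AND u) OR NOT v)
Counterexample to F1=>F2 is where F1=1 and F2=0.
Evaluate each row (bits = u,v,w,z, MSB first):
  row 0 [0000]: F1=0 F2=1 -> F1&~F2 -> 0
  row 1 [0001]: F1=0 F2=1 -> F1&~F2 -> 0
  row 2 [0010]: F1=0 F2=1 -> F1&~F2 -> 0
  row 3 [0011]: F1=0 F2=1 -> F1&~F2 -> 0
  row 4 [0100]: F1=0 F2=0 -> F1&~F2 -> 0
  row 5 [0101]: F1=0 F2=0 -> F1&~F2 -> 0
  row 6 [0110]: F1=0 F2=0 -> F1&~F2 -> 0
  row 7 [0111]: F1=0 F2=0 -> F1&~F2 -> 0
  row 8 [1000]: F1=1 F2=1 -> F1&~F2 -> 0
  row 9 [1001]: F1=0 F2=1 -> F1&~F2 -> 0
  row 10 [1010]: F1=1 F2=1 -> F1&~F2 -> 0
  row 11 [1011]: F1=0 F2=1 -> F1&~F2 -> 0
  row 12 [1100]: F1=1 F2=1 -> F1&~F2 -> 0
  row 13 [1101]: F1=0 F2=1 -> F1&~F2 -> 0
  row 14 [1110]: F1=1 F2=1 -> F1&~F2 -> 0
  row 15 [1111]: F1=0 F2=1 -> F1&~F2 -> 0
Full result column, 4 rows per line (u,v fixed per line; w,z runs 00..11 left to right):
  rows 0-3 [u,v=00]: 0000  = hex 0
  rows 4-7 [u,v=01]: 0000  = hex 0
  rows 8-11 [u,v=10]: 0000  = hex 0
  rows 12-15 [u,v=11]: 0000  = hex 0
Counterexample vector (row 0 .. row 15) = 0000000000000000
Output column grouped in 4s = 0000 0000 0000 0000 = 0x0000
Convert to decimal digit by digit (value = value*16 + digit):
  0 -> 0
  0*16 + 0 = 0
  0*16 + 0 = 0
  0*16 + 0 = 0
Decimal = 0

0


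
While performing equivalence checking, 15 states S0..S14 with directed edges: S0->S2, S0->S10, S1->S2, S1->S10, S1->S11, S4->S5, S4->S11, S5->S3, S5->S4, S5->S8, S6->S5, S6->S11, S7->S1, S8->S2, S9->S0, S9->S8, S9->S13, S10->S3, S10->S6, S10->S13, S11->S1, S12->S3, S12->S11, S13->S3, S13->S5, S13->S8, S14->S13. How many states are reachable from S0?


BFS from S0:
  layer 0: {S0}
  layer 1: {S2, S10}
  layer 2: {S3, S6, S13}
  layer 3: {S5, S8, S11}
  layer 4: {S1, S4}
Reachable set: {S0, S1, S2, S3, S4, S5, S6, S8, S10, S11, S13}
Count = 11

11


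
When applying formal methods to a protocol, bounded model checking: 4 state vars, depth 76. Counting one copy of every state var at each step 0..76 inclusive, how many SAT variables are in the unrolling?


BMC unrolls to depth k, creating one copy of each state var for steps 0..k.
Step count = 76 + 1 = 77 (steps 0 through 76)
Vars per step = 4
Total = 4 * 77 = 308

308


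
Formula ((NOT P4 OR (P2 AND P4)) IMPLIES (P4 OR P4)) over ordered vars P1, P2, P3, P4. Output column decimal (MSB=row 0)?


Formula: ((NOT P4 OR (P2 AND P4)) IMPLIES (P4 OR P4)) over P1, P2, P3, P4 (16 rows)
Evaluate each row (bits = P1,P2,P3,P4, MSB first):
  row 0 [0000]: ((NOT 0 OR (0 AND 0)) IMPLIES (0 OR 0)) -> 0
  row 1 [0001]: ((NOT 1 OR (0 AND 1)) IMPLIES (1 OR 1)) -> 1
  row 2 [0010]: ((NOT 0 OR (0 AND 0)) IMPLIES (0 OR 0)) -> 0
  row 3 [0011]: ((NOT 1 OR (0 AND 1)) IMPLIES (1 OR 1)) -> 1
  row 4 [0100]: ((NOT 0 OR (1 AND 0)) IMPLIES (0 OR 0)) -> 0
  row 5 [0101]: ((NOT 1 OR (1 AND 1)) IMPLIES (1 OR 1)) -> 1
  row 6 [0110]: ((NOT 0 OR (1 AND 0)) IMPLIES (0 OR 0)) -> 0
  row 7 [0111]: ((NOT 1 OR (1 AND 1)) IMPLIES (1 OR 1)) -> 1
  row 8 [1000]: ((NOT 0 OR (0 AND 0)) IMPLIES (0 OR 0)) -> 0
  row 9 [1001]: ((NOT 1 OR (0 AND 1)) IMPLIES (1 OR 1)) -> 1
  row 10 [1010]: ((NOT 0 OR (0 AND 0)) IMPLIES (0 OR 0)) -> 0
  row 11 [1011]: ((NOT 1 OR (0 AND 1)) IMPLIES (1 OR 1)) -> 1
  row 12 [1100]: ((NOT 0 OR (1 AND 0)) IMPLIES (0 OR 0)) -> 0
  row 13 [1101]: ((NOT 1 OR (1 AND 1)) IMPLIES (1 OR 1)) -> 1
  row 14 [1110]: ((NOT 0 OR (1 AND 0)) IMPLIES (0 OR 0)) -> 0
  row 15 [1111]: ((NOT 1 OR (1 AND 1)) IMPLIES (1 OR 1)) -> 1
Full result column, 4 rows per line (P1,P2 fixed per line; P3,P4 runs 00..11 left to right):
  rows 0-3 [P1,P2=00]: 0101  = hex 5
  rows 4-7 [P1,P2=01]: 0101  = hex 5
  rows 8-11 [P1,P2=10]: 0101  = hex 5
  rows 12-15 [P1,P2=11]: 0101  = hex 5
Output column (row 0 .. row 15) = 0101010101010101
Output column grouped in 4s = 0101 0101 0101 0101 = 0x5555
Convert to decimal digit by digit (value = value*16 + digit):
  5 -> 5
  5*16 + 5 = 85
  85*16 + 5 = 1365
  1365*16 + 5 = 21845
Decimal = 21845

21845


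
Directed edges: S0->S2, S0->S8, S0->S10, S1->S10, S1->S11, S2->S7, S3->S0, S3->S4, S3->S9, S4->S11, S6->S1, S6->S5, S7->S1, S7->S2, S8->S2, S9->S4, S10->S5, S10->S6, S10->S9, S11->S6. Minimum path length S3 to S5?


BFS layer-by-layer from S3:
  dist 0: {S3}
  dist 1: {S0, S4, S9}
  dist 2: {S2, S8, S10, S11}
  dist 3: {S5, S6, S7}
  -> S5 reached at distance 3
Shortest path length = 3

3


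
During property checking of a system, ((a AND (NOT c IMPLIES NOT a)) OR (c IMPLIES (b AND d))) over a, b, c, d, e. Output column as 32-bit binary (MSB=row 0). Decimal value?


Formula: ((a AND (NOT c IMPLIES NOT a)) OR (c IMPLIES (b AND d))) over a, b, c, d, e (32 rows)
Evaluate each row (bits = a,b,c,d,e, MSB first):
  row 0 [00000]: ((0 AND (NOT 0 IMPLIES NOT 0)) OR (0 IMPLIES (0 AND 0))) -> 1
  row 1 [00001]: ((0 AND (NOT 0 IMPLIES NOT 0)) OR (0 IMPLIES (0 AND 0))) -> 1
  row 2 [00010]: ((0 AND (NOT 0 IMPLIES NOT 0)) OR (0 IMPLIES (0 AND 1))) -> 1
  row 3 [00011]: ((0 AND (NOT 0 IMPLIES NOT 0)) OR (0 IMPLIES (0 AND 1))) -> 1
  row 4 [00100]: ((0 AND (NOT 1 IMPLIES NOT 0)) OR (1 IMPLIES (0 AND 0))) -> 0
  row 5 [00101]: ((0 AND (NOT 1 IMPLIES NOT 0)) OR (1 IMPLIES (0 AND 0))) -> 0
  row 6 [00110]: ((0 AND (NOT 1 IMPLIES NOT 0)) OR (1 IMPLIES (0 AND 1))) -> 0
  row 7 [00111]: ((0 AND (NOT 1 IMPLIES NOT 0)) OR (1 IMPLIES (0 AND 1))) -> 0
  row 8 [01000]: ((0 AND (NOT 0 IMPLIES NOT 0)) OR (0 IMPLIES (1 AND 0))) -> 1
  row 9 [01001]: ((0 AND (NOT 0 IMPLIES NOT 0)) OR (0 IMPLIES (1 AND 0))) -> 1
  row 10 [01010]: ((0 AND (NOT 0 IMPLIES NOT 0)) OR (0 IMPLIES (1 AND 1))) -> 1
  row 11 [01011]: ((0 AND (NOT 0 IMPLIES NOT 0)) OR (0 IMPLIES (1 AND 1))) -> 1
  row 12 [01100]: ((0 AND (NOT 1 IMPLIES NOT 0)) OR (1 IMPLIES (1 AND 0))) -> 0
  row 13 [01101]: ((0 AND (NOT 1 IMPLIES NOT 0)) OR (1 IMPLIES (1 AND 0))) -> 0
  row 14 [01110]: ((0 AND (NOT 1 IMPLIES NOT 0)) OR (1 IMPLIES (1 AND 1))) -> 1
  row 15 [01111]: ((0 AND (NOT 1 IMPLIES NOT 0)) OR (1 IMPLIES (1 AND 1))) -> 1
  row 16 [10000]: ((1 AND (NOT 0 IMPLIES NOT 1)) OR (0 IMPLIES (0 AND 0))) -> 1
  row 17 [10001]: ((1 AND (NOT 0 IMPLIES NOT 1)) OR (0 IMPLIES (0 AND 0))) -> 1
  row 18 [10010]: ((1 AND (NOT 0 IMPLIES NOT 1)) OR (0 IMPLIES (0 AND 1))) -> 1
  row 19 [10011]: ((1 AND (NOT 0 IMPLIES NOT 1)) OR (0 IMPLIES (0 AND 1))) -> 1
  row 20 [10100]: ((1 AND (NOT 1 IMPLIES NOT 1)) OR (1 IMPLIES (0 AND 0))) -> 1
  row 21 [10101]: ((1 AND (NOT 1 IMPLIES NOT 1)) OR (1 IMPLIES (0 AND 0))) -> 1
  row 22 [10110]: ((1 AND (NOT 1 IMPLIES NOT 1)) OR (1 IMPLIES (0 AND 1))) -> 1
  row 23 [10111]: ((1 AND (NOT 1 IMPLIES NOT 1)) OR (1 IMPLIES (0 AND 1))) -> 1
  row 24 [11000]: ((1 AND (NOT 0 IMPLIES NOT 1)) OR (0 IMPLIES (1 AND 0))) -> 1
  row 25 [11001]: ((1 AND (NOT 0 IMPLIES NOT 1)) OR (0 IMPLIES (1 AND 0))) -> 1
  row 26 [11010]: ((1 AND (NOT 0 IMPLIES NOT 1)) OR (0 IMPLIES (1 AND 1))) -> 1
  row 27 [11011]: ((1 AND (NOT 0 IMPLIES NOT 1)) OR (0 IMPLIES (1 AND 1))) -> 1
  row 28 [11100]: ((1 AND (NOT 1 IMPLIES NOT 1)) OR (1 IMPLIES (1 AND 0))) -> 1
  row 29 [11101]: ((1 AND (NOT 1 IMPLIES NOT 1)) OR (1 IMPLIES (1 AND 0))) -> 1
  row 30 [11110]: ((1 AND (NOT 1 IMPLIES NOT 1)) OR (1 IMPLIES (1 AND 1))) -> 1
  row 31 [11111]: ((1 AND (NOT 1 IMPLIES NOT 1)) OR (1 IMPLIES (1 AND 1))) -> 1
Full result column, 4 rows per line (a,b,c fixed per line; d,e runs 00..11 left to right):
  rows 0-3 [a,b,c=000]: 1111  = hex F
  rows 4-7 [a,b,c=001]: 0000  = hex 0
  rows 8-11 [a,b,c=010]: 1111  = hex F
  rows 12-15 [a,b,c=011]: 0011  = hex 3
  rows 16-19 [a,b,c=100]: 1111  = hex F
  rows 20-23 [a,b,c=101]: 1111  = hex F
  rows 24-27 [a,b,c=110]: 1111  = hex F
  rows 28-31 [a,b,c=111]: 1111  = hex F
Output column (row 0 .. row 31) = 11110000111100111111111111111111
Output column grouped in 4s = 1111 0000 1111 0011 1111 1111 1111 1111 = 0xF0F3FFFF
Convert to decimal digit by digit (value = value*16 + digit):
  F -> 15
  15*16 + 0 = 240
  240*16 + 15 (F) = 3855
  3855*16 + 3 = 61683
  61683*16 + 15 (F) = 986943
  986943*16 + 15 (F) = 15791103
  15791103*16 + 15 (F) = 252657663
  252657663*16 + 15 (F) = 4042522623
Decimal = 4042522623

4042522623


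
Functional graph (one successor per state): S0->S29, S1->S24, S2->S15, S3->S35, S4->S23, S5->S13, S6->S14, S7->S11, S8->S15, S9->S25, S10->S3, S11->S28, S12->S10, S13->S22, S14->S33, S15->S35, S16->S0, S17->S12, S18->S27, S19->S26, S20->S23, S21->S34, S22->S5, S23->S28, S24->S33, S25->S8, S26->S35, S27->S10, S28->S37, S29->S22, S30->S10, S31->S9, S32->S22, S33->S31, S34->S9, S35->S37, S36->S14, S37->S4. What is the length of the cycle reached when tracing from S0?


Trace from S0 until a state repeats:
  S0 -> S29 -> S22 -> S5 -> S13 -> S22
S22 first seen at step 2, revisited at step 5.
Cycle length = 5 - 2 = 3

3


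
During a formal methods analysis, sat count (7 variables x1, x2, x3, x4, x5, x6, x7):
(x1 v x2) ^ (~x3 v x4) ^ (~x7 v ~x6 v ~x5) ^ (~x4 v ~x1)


CNF with 4 clauses over 7 vars (128 assignments).
An assignment satisfies CNF iff every clause has >=1 true literal.
Check each row (bits = x1,x2,x3,x4,x5,x6,x7; clause T/F shown):
  row 0 [0000000]: clauses=FTTT -> 0
  row 1 [0000001]: clauses=FTTT -> 0
  row 2 [0000010]: clauses=FTTT -> 0
  row 3 [0000011]: clauses=FTTT -> 0
  row 4 [0000100]: clauses=FTTT -> 0
  (every remaining row is evaluated the same way; all 128 results are listed next)
Full result column, 8 rows per line (x1,x2,x3,x4 fixed per line; x5,x6,x7 runs 000..111 left to right):
  rows 0-7 [x1,x2,x3,x4=0000]: 00000000  (ones: 0)
  rows 8-15 [x1,x2,x3,x4=0001]: 00000000  (ones: 0)
  rows 16-23 [x1,x2,x3,x4=0010]: 00000000  (ones: 0)
  rows 24-31 [x1,x2,x3,x4=0011]: 00000000  (ones: 0)
  rows 32-39 [x1,x2,x3,x4=0100]: 11111110  (ones: 7)
  rows 40-47 [x1,x2,x3,x4=0101]: 11111110  (ones: 7)
  rows 48-55 [x1,x2,x3,x4=0110]: 00000000  (ones: 0)
  rows 56-63 [x1,x2,x3,x4=0111]: 11111110  (ones: 7)
  rows 64-71 [x1,x2,x3,x4=1000]: 11111110  (ones: 7)
  rows 72-79 [x1,x2,x3,x4=1001]: 00000000  (ones: 0)
  rows 80-87 [x1,x2,x3,x4=1010]: 00000000  (ones: 0)
  rows 88-95 [x1,x2,x3,x4=1011]: 00000000  (ones: 0)
  rows 96-103 [x1,x2,x3,x4=1100]: 11111110  (ones: 7)
  rows 104-111 [x1,x2,x3,x4=1101]: 00000000  (ones: 0)
  rows 112-119 [x1,x2,x3,x4=1110]: 00000000  (ones: 0)
  rows 120-127 [x1,x2,x3,x4=1111]: 00000000  (ones: 0)
Satisfying assignments = 0+0+0+0+7+7+0+7+7+0+0+0+7+0+0+0 = 35

35


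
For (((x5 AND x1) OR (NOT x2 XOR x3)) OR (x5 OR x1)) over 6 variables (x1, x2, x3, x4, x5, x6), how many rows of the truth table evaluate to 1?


Formula: (((x5 AND x1) OR (NOT x2 XOR x3)) OR (x5 OR x1)) over 6 vars (64 rows)
Evaluate each row (x1, x2, x3, x4, x5, x6 as bits, MSB first):
  row 0 [000000]: (((0 AND 0) OR (NOT 0 XOR 0)) OR (0 OR 0)) -> 1
  row 1 [000001]: (((0 AND 0) OR (NOT 0 XOR 0)) OR (0 OR 0)) -> 1
  row 2 [000010]: (((1 AND 0) OR (NOT 0 XOR 0)) OR (1 OR 0)) -> 1
  row 3 [000011]: (((1 AND 0) OR (NOT 0 XOR 0)) OR (1 OR 0)) -> 1
  row 4 [000100]: (((0 AND 0) OR (NOT 0 XOR 0)) OR (0 OR 0)) -> 1
  (every remaining row is evaluated the same way; all 64 results are listed next)
Full result column, 8 rows per line (x1,x2,x3 fixed per line; x4,x5,x6 runs 000..111 left to right):
  rows 0-7 [x1,x2,x3=000]: 11111111  (ones: 8)
  rows 8-15 [x1,x2,x3=001]: 00110011  (ones: 4)
  rows 16-23 [x1,x2,x3=010]: 00110011  (ones: 4)
  rows 24-31 [x1,x2,x3=011]: 11111111  (ones: 8)
  rows 32-39 [x1,x2,x3=100]: 11111111  (ones: 8)
  rows 40-47 [x1,x2,x3=101]: 11111111  (ones: 8)
  rows 48-55 [x1,x2,x3=110]: 11111111  (ones: 8)
  rows 56-63 [x1,x2,x3=111]: 11111111  (ones: 8)
Count of 1-rows = 8+4+4+8+8+8+8+8 = 56

56


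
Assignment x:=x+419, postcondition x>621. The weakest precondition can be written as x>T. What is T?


Formula: wp(x:=E, P) = P[E/x] (substitute E for x in postcondition)
Step 1: Postcondition: x>621
Step 2: Substitute x+419 for x: x+419>621
Step 3: Solve for x: x > 621-419 = 202

202


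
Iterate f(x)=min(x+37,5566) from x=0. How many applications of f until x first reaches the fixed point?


Step 1: x=0, cap=5566, increment=37
Step 2: x grows by 37 each step until capped at 5566; fixed point is x=5566
Step 3: iterations = ceil(5566/37) = 151

151


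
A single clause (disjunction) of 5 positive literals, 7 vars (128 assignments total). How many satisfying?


Step 1: Total=2^7=128
Step 2: Unsat when all 5 false: 2^2=4
Step 3: Sat=128-4=124

124


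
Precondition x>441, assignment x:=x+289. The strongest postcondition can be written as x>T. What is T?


Formula: sp(P, x:=E) = exists old_x. (x = E[old_x/x]) AND P[old_x/x] (old_x is the value of x before the assignment; eliminate old_x by solving x = E[old_x/x] for old_x)
Step 1: Precondition P: x>441, i.e. old_x > 441
Step 2: Assignment gives x = old_x + 289, so old_x = x - 289
Step 3: Substitute into P: x - 289 > 441
Step 4: Simplify: x > 441+289 = 730

730


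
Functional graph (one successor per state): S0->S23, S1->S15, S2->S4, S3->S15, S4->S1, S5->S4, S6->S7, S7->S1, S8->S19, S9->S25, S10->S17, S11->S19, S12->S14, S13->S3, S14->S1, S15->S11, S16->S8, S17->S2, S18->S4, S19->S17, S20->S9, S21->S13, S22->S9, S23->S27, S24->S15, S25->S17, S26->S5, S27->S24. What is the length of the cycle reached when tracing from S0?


Trace from S0 until a state repeats:
  S0 -> S23 -> S27 -> S24 -> S15 -> S11 -> S19 -> S17 -> S2 -> S4 -> S1 -> S15
S15 first seen at step 4, revisited at step 11.
Cycle length = 11 - 4 = 7

7


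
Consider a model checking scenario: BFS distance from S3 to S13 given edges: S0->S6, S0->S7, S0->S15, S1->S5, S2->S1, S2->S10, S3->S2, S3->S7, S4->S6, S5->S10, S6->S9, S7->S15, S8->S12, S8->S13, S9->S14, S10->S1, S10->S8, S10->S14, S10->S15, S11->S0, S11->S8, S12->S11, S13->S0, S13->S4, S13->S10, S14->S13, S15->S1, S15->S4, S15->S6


BFS layer-by-layer from S3:
  dist 0: {S3}
  dist 1: {S2, S7}
  dist 2: {S1, S10, S15}
  dist 3: {S4, S5, S6, S8, S14}
  dist 4: {S9, S12, S13}
  -> S13 reached at distance 4
Shortest path length = 4

4


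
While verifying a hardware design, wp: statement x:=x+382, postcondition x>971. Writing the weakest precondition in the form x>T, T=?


Formula: wp(x:=E, P) = P[E/x] (substitute E for x in postcondition)
Step 1: Postcondition: x>971
Step 2: Substitute x+382 for x: x+382>971
Step 3: Solve for x: x > 971-382 = 589

589


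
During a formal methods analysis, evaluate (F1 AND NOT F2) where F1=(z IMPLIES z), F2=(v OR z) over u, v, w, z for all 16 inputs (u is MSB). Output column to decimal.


F1 = (z IMPLIES z)
F2 = (v OR z)
Counterexample to F1=>F2 is where F1=1 and F2=0.
Evaluate each row (bits = u,v,w,z, MSB first):
  row 0 [0000]: F1=1 F2=0 -> F1&~F2 -> 1
  row 1 [0001]: F1=1 F2=1 -> F1&~F2 -> 0
  row 2 [0010]: F1=1 F2=0 -> F1&~F2 -> 1
  row 3 [0011]: F1=1 F2=1 -> F1&~F2 -> 0
  row 4 [0100]: F1=1 F2=1 -> F1&~F2 -> 0
  row 5 [0101]: F1=1 F2=1 -> F1&~F2 -> 0
  row 6 [0110]: F1=1 F2=1 -> F1&~F2 -> 0
  row 7 [0111]: F1=1 F2=1 -> F1&~F2 -> 0
  row 8 [1000]: F1=1 F2=0 -> F1&~F2 -> 1
  row 9 [1001]: F1=1 F2=1 -> F1&~F2 -> 0
  row 10 [1010]: F1=1 F2=0 -> F1&~F2 -> 1
  row 11 [1011]: F1=1 F2=1 -> F1&~F2 -> 0
  row 12 [1100]: F1=1 F2=1 -> F1&~F2 -> 0
  row 13 [1101]: F1=1 F2=1 -> F1&~F2 -> 0
  row 14 [1110]: F1=1 F2=1 -> F1&~F2 -> 0
  row 15 [1111]: F1=1 F2=1 -> F1&~F2 -> 0
Full result column, 4 rows per line (u,v fixed per line; w,z runs 00..11 left to right):
  rows 0-3 [u,v=00]: 1010  = hex A
  rows 4-7 [u,v=01]: 0000  = hex 0
  rows 8-11 [u,v=10]: 1010  = hex A
  rows 12-15 [u,v=11]: 0000  = hex 0
Counterexample vector (row 0 .. row 15) = 1010000010100000
Output column grouped in 4s = 1010 0000 1010 0000 = 0xA0A0
Convert to decimal digit by digit (value = value*16 + digit):
  A -> 10
  10*16 + 0 = 160
  160*16 + 10 (A) = 2570
  2570*16 + 0 = 41120
Decimal = 41120

41120


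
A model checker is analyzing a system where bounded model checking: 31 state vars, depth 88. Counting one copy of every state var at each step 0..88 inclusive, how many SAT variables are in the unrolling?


BMC unrolls to depth k, creating one copy of each state var for steps 0..k.
Step count = 88 + 1 = 89 (steps 0 through 88)
Vars per step = 31
Total = 31 * 89 = 2759

2759


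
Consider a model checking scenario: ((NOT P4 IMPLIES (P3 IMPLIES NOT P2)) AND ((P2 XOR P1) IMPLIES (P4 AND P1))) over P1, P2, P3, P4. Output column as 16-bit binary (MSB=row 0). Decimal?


Formula: ((NOT P4 IMPLIES (P3 IMPLIES NOT P2)) AND ((P2 XOR P1) IMPLIES (P4 AND P1))) over P1, P2, P3, P4 (16 rows)
Evaluate each row (bits = P1,P2,P3,P4, MSB first):
  row 0 [0000]: ((NOT 0 IMPLIES (0 IMPLIES NOT 0)) AND ((0 XOR 0) IMPLIES (0 AND 0))) -> 1
  row 1 [0001]: ((NOT 1 IMPLIES (0 IMPLIES NOT 0)) AND ((0 XOR 0) IMPLIES (1 AND 0))) -> 1
  row 2 [0010]: ((NOT 0 IMPLIES (1 IMPLIES NOT 0)) AND ((0 XOR 0) IMPLIES (0 AND 0))) -> 1
  row 3 [0011]: ((NOT 1 IMPLIES (1 IMPLIES NOT 0)) AND ((0 XOR 0) IMPLIES (1 AND 0))) -> 1
  row 4 [0100]: ((NOT 0 IMPLIES (0 IMPLIES NOT 1)) AND ((1 XOR 0) IMPLIES (0 AND 0))) -> 0
  row 5 [0101]: ((NOT 1 IMPLIES (0 IMPLIES NOT 1)) AND ((1 XOR 0) IMPLIES (1 AND 0))) -> 0
  row 6 [0110]: ((NOT 0 IMPLIES (1 IMPLIES NOT 1)) AND ((1 XOR 0) IMPLIES (0 AND 0))) -> 0
  row 7 [0111]: ((NOT 1 IMPLIES (1 IMPLIES NOT 1)) AND ((1 XOR 0) IMPLIES (1 AND 0))) -> 0
  row 8 [1000]: ((NOT 0 IMPLIES (0 IMPLIES NOT 0)) AND ((0 XOR 1) IMPLIES (0 AND 1))) -> 0
  row 9 [1001]: ((NOT 1 IMPLIES (0 IMPLIES NOT 0)) AND ((0 XOR 1) IMPLIES (1 AND 1))) -> 1
  row 10 [1010]: ((NOT 0 IMPLIES (1 IMPLIES NOT 0)) AND ((0 XOR 1) IMPLIES (0 AND 1))) -> 0
  row 11 [1011]: ((NOT 1 IMPLIES (1 IMPLIES NOT 0)) AND ((0 XOR 1) IMPLIES (1 AND 1))) -> 1
  row 12 [1100]: ((NOT 0 IMPLIES (0 IMPLIES NOT 1)) AND ((1 XOR 1) IMPLIES (0 AND 1))) -> 1
  row 13 [1101]: ((NOT 1 IMPLIES (0 IMPLIES NOT 1)) AND ((1 XOR 1) IMPLIES (1 AND 1))) -> 1
  row 14 [1110]: ((NOT 0 IMPLIES (1 IMPLIES NOT 1)) AND ((1 XOR 1) IMPLIES (0 AND 1))) -> 0
  row 15 [1111]: ((NOT 1 IMPLIES (1 IMPLIES NOT 1)) AND ((1 XOR 1) IMPLIES (1 AND 1))) -> 1
Full result column, 4 rows per line (P1,P2 fixed per line; P3,P4 runs 00..11 left to right):
  rows 0-3 [P1,P2=00]: 1111  = hex F
  rows 4-7 [P1,P2=01]: 0000  = hex 0
  rows 8-11 [P1,P2=10]: 0101  = hex 5
  rows 12-15 [P1,P2=11]: 1101  = hex D
Output column (row 0 .. row 15) = 1111000001011101
Output column grouped in 4s = 1111 0000 0101 1101 = 0xF05D
Convert to decimal digit by digit (value = value*16 + digit):
  F -> 15
  15*16 + 0 = 240
  240*16 + 5 = 3845
  3845*16 + 13 (D) = 61533
Decimal = 61533

61533


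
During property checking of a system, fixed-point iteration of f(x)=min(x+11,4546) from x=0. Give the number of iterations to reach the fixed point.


Step 1: x=0, cap=4546, increment=11
Step 2: x grows by 11 each step until capped at 4546; fixed point is x=4546
Step 3: iterations = ceil(4546/11) = 414

414
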